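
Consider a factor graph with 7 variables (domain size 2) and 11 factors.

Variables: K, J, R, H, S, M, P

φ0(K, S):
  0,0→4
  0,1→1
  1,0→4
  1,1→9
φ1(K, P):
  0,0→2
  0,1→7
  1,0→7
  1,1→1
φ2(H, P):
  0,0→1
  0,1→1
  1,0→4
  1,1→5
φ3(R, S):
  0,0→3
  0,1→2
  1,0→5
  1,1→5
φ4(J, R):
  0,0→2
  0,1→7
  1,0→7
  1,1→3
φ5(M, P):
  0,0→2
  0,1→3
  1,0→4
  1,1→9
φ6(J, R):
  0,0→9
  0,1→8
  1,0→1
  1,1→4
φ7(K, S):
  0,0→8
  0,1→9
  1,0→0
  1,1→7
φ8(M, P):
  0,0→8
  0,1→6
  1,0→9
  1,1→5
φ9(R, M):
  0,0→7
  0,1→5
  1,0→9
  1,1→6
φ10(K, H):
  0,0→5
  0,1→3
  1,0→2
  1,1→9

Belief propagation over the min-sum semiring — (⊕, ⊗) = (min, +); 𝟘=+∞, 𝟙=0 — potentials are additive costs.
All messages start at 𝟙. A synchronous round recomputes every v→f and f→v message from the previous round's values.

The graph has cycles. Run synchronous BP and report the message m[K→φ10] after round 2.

message @ round 2 = [11, 5]

init: all messages = 𝟙 over 2 values
r1 m[φ0→K] = [1, 4]
r1 m[φ0→S] = [4, 1]
r1 m[φ1→K] = [2, 1]
r1 m[φ1→P] = [2, 1]
r1 m[φ2→H] = [1, 4]
r1 m[φ2→P] = [1, 1]
r1 m[φ3→R] = [2, 5]
r1 m[φ3→S] = [3, 2]
r1 m[φ4→J] = [2, 3]
r1 m[φ4→R] = [2, 3]
r1 m[φ5→M] = [2, 4]
r1 m[φ5→P] = [2, 3]
r1 m[φ6→J] = [8, 1]
r1 m[φ6→R] = [1, 4]
r1 m[φ7→K] = [8, 0]
r1 m[φ7→S] = [0, 7]
r1 m[φ8→M] = [6, 5]
r1 m[φ8→P] = [8, 5]
r1 m[φ9→R] = [5, 6]
r1 m[φ9→M] = [7, 5]
r1 m[φ10→K] = [3, 2]
r1 m[φ10→H] = [2, 3]
r1 m[K→φ0] = [0, 0]
r1 m[K→φ1] = [0, 0]
r1 m[K→φ7] = [0, 0]
r1 m[K→φ10] = [0, 0]
r1 m[J→φ4] = [0, 0]
r1 m[J→φ6] = [0, 0]
r1 m[R→φ3] = [0, 0]
r1 m[R→φ4] = [0, 0]
r1 m[R→φ6] = [0, 0]
r1 m[R→φ9] = [0, 0]
r1 m[H→φ2] = [0, 0]
r1 m[H→φ10] = [0, 0]
r1 m[S→φ0] = [0, 0]
r1 m[S→φ3] = [0, 0]
r1 m[S→φ7] = [0, 0]
r1 m[M→φ5] = [0, 0]
r1 m[M→φ8] = [0, 0]
r1 m[M→φ9] = [0, 0]
r1 m[P→φ1] = [0, 0]
r1 m[P→φ2] = [0, 0]
r1 m[P→φ5] = [0, 0]
r1 m[P→φ8] = [0, 0]
r2 m[φ0→K] = [1, 4]
r2 m[φ0→S] = [4, 1]
r2 m[φ1→K] = [2, 1]
r2 m[φ1→P] = [2, 1]
r2 m[φ2→H] = [1, 4]
r2 m[φ2→P] = [1, 1]
r2 m[φ3→R] = [2, 5]
r2 m[φ3→S] = [3, 2]
r2 m[φ4→J] = [2, 3]
r2 m[φ4→R] = [2, 3]
r2 m[φ5→M] = [2, 4]
r2 m[φ5→P] = [2, 3]
r2 m[φ6→J] = [8, 1]
r2 m[φ6→R] = [1, 4]
r2 m[φ7→K] = [8, 0]
r2 m[φ7→S] = [0, 7]
r2 m[φ8→M] = [6, 5]
r2 m[φ8→P] = [8, 5]
r2 m[φ9→R] = [5, 6]
r2 m[φ9→M] = [7, 5]
r2 m[φ10→K] = [3, 2]
r2 m[φ10→H] = [2, 3]
r2 m[K→φ0] = [13, 3]
r2 m[K→φ1] = [12, 6]
r2 m[K→φ7] = [6, 7]
r2 m[K→φ10] = [11, 5]
r2 m[J→φ4] = [8, 1]
r2 m[J→φ6] = [2, 3]
r2 m[R→φ3] = [8, 13]
r2 m[R→φ4] = [8, 15]
r2 m[R→φ6] = [9, 14]
r2 m[R→φ9] = [5, 12]
r2 m[H→φ2] = [2, 3]
r2 m[H→φ10] = [1, 4]
r2 m[S→φ0] = [3, 9]
r2 m[S→φ3] = [4, 8]
r2 m[S→φ7] = [7, 3]
r2 m[M→φ5] = [13, 10]
r2 m[M→φ8] = [9, 9]
r2 m[M→φ9] = [8, 9]
r2 m[P→φ1] = [11, 9]
r2 m[P→φ2] = [12, 9]
r2 m[P→φ5] = [11, 7]
r2 m[P→φ8] = [5, 5]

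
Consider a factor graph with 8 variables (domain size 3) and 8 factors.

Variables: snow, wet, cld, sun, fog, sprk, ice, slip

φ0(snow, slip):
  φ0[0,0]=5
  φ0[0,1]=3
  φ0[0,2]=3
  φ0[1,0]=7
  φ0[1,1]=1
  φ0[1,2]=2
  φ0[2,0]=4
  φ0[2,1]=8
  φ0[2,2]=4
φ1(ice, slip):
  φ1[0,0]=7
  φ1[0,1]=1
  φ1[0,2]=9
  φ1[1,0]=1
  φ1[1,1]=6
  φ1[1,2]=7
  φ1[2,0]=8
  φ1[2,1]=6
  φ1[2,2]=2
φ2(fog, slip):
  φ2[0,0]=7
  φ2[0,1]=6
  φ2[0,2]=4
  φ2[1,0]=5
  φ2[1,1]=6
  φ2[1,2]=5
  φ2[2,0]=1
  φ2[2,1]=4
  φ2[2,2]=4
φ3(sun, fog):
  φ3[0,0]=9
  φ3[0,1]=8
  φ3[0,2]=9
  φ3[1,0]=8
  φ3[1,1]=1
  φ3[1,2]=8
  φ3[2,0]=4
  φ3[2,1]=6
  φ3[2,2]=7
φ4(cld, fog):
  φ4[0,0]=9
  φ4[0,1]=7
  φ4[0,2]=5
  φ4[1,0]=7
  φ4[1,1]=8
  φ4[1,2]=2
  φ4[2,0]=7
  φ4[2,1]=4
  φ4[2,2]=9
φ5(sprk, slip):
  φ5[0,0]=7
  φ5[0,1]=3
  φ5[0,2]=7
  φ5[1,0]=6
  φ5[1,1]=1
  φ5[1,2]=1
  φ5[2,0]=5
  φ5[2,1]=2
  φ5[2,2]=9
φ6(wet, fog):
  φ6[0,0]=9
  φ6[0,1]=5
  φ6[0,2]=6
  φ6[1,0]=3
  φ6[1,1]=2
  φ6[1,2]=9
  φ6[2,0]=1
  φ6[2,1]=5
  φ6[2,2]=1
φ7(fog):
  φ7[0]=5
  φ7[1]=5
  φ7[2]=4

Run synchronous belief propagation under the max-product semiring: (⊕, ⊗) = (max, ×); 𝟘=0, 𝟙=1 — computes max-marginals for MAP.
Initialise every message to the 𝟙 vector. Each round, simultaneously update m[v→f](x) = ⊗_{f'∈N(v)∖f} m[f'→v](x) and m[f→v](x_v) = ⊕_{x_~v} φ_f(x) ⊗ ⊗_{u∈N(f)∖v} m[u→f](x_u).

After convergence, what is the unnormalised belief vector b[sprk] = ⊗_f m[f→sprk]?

init: all messages = 𝟙 over 3 values
r1 m[φ0→snow] = [5, 7, 8]
r1 m[φ0→slip] = [7, 8, 4]
r1 m[φ1→ice] = [9, 7, 8]
r1 m[φ1→slip] = [8, 6, 9]
r1 m[φ2→fog] = [7, 6, 4]
r1 m[φ2→slip] = [7, 6, 5]
r1 m[φ3→sun] = [9, 8, 7]
r1 m[φ3→fog] = [9, 8, 9]
r1 m[φ4→cld] = [9, 8, 9]
r1 m[φ4→fog] = [9, 8, 9]
r1 m[φ5→sprk] = [7, 6, 9]
r1 m[φ5→slip] = [7, 3, 9]
r1 m[φ6→wet] = [9, 9, 5]
r1 m[φ6→fog] = [9, 5, 9]
r1 m[φ7→fog] = [5, 5, 4]
r1 m[snow→φ0] = [1, 1, 1]
r1 m[wet→φ6] = [1, 1, 1]
r1 m[cld→φ4] = [1, 1, 1]
r1 m[sun→φ3] = [1, 1, 1]
r1 m[fog→φ2] = [1, 1, 1]
r1 m[fog→φ3] = [1, 1, 1]
r1 m[fog→φ4] = [1, 1, 1]
r1 m[fog→φ6] = [1, 1, 1]
r1 m[fog→φ7] = [1, 1, 1]
r1 m[sprk→φ5] = [1, 1, 1]
r1 m[ice→φ1] = [1, 1, 1]
r1 m[slip→φ0] = [1, 1, 1]
r1 m[slip→φ1] = [1, 1, 1]
r1 m[slip→φ2] = [1, 1, 1]
r1 m[slip→φ5] = [1, 1, 1]
r2 m[φ0→snow] = [5, 7, 8]
r2 m[φ0→slip] = [7, 8, 4]
r2 m[φ1→ice] = [9, 7, 8]
r2 m[φ1→slip] = [8, 6, 9]
r2 m[φ2→fog] = [7, 6, 4]
r2 m[φ2→slip] = [7, 6, 5]
r2 m[φ3→sun] = [9, 8, 7]
r2 m[φ3→fog] = [9, 8, 9]
r2 m[φ4→cld] = [9, 8, 9]
r2 m[φ4→fog] = [9, 8, 9]
r2 m[φ5→sprk] = [7, 6, 9]
r2 m[φ5→slip] = [7, 3, 9]
r2 m[φ6→wet] = [9, 9, 5]
r2 m[φ6→fog] = [9, 5, 9]
r2 m[φ7→fog] = [5, 5, 4]
r2 m[snow→φ0] = [1, 1, 1]
r2 m[wet→φ6] = [1, 1, 1]
r2 m[cld→φ4] = [1, 1, 1]
r2 m[sun→φ3] = [1, 1, 1]
r2 m[fog→φ2] = [3645, 1600, 2916]
r2 m[fog→φ3] = [2835, 1200, 1296]
r2 m[fog→φ4] = [2835, 1200, 1296]
r2 m[fog→φ6] = [2835, 1920, 1296]
r2 m[fog→φ7] = [5103, 1920, 2916]
r2 m[sprk→φ5] = [1, 1, 1]
r2 m[ice→φ1] = [1, 1, 1]
r2 m[slip→φ0] = [392, 108, 405]
r2 m[slip→φ1] = [343, 144, 180]
r2 m[slip→φ2] = [392, 144, 324]
r2 m[slip→φ5] = [392, 288, 180]
r3 m[φ0→snow] = [1960, 2744, 1620]
r3 m[φ0→slip] = [7, 8, 4]
r3 m[φ1→ice] = [2401, 1260, 2744]
r3 m[φ1→slip] = [8, 6, 9]
r3 m[φ2→fog] = [2744, 1960, 1296]
r3 m[φ2→slip] = [25515, 21870, 14580]
r3 m[φ3→sun] = [25515, 22680, 11340]
r3 m[φ3→fog] = [9, 8, 9]
r3 m[φ4→cld] = [25515, 19845, 19845]
r3 m[φ4→fog] = [9, 8, 9]
r3 m[φ5→sprk] = [2744, 2352, 1960]
r3 m[φ5→slip] = [7, 3, 9]
r3 m[φ6→wet] = [25515, 11664, 9600]
r3 m[φ6→fog] = [9, 5, 9]
r3 m[φ7→fog] = [5, 5, 4]
r3 m[snow→φ0] = [1, 1, 1]
r3 m[wet→φ6] = [1, 1, 1]
r3 m[cld→φ4] = [1, 1, 1]
r3 m[sun→φ3] = [1, 1, 1]
r3 m[fog→φ2] = [3645, 1600, 2916]
r3 m[fog→φ3] = [2835, 1200, 1296]
r3 m[fog→φ4] = [2835, 1200, 1296]
r3 m[fog→φ6] = [2835, 1920, 1296]
r3 m[fog→φ7] = [5103, 1920, 2916]
r3 m[sprk→φ5] = [1, 1, 1]
r3 m[ice→φ1] = [1, 1, 1]
r3 m[slip→φ0] = [392, 108, 405]
r3 m[slip→φ1] = [343, 144, 180]
r3 m[slip→φ2] = [392, 144, 324]
r3 m[slip→φ5] = [392, 288, 180]
r4 m[φ0→snow] = [1960, 2744, 1620]
r4 m[φ0→slip] = [7, 8, 4]
r4 m[φ1→ice] = [2401, 1260, 2744]
r4 m[φ1→slip] = [8, 6, 9]
r4 m[φ2→fog] = [2744, 1960, 1296]
r4 m[φ2→slip] = [25515, 21870, 14580]
r4 m[φ3→sun] = [25515, 22680, 11340]
r4 m[φ3→fog] = [9, 8, 9]
r4 m[φ4→cld] = [25515, 19845, 19845]
r4 m[φ4→fog] = [9, 8, 9]
r4 m[φ5→sprk] = [2744, 2352, 1960]
r4 m[φ5→slip] = [7, 3, 9]
r4 m[φ6→wet] = [25515, 11664, 9600]
r4 m[φ6→fog] = [9, 5, 9]
r4 m[φ7→fog] = [5, 5, 4]
r4 m[snow→φ0] = [1, 1, 1]
r4 m[wet→φ6] = [1, 1, 1]
r4 m[cld→φ4] = [1, 1, 1]
r4 m[sun→φ3] = [1, 1, 1]
r4 m[fog→φ2] = [3645, 1600, 2916]
r4 m[fog→φ3] = [1111320, 392000, 419904]
r4 m[fog→φ4] = [1111320, 392000, 419904]
r4 m[fog→φ6] = [1111320, 627200, 419904]
r4 m[fog→φ7] = [2000376, 627200, 944784]
r4 m[sprk→φ5] = [1, 1, 1]
r4 m[ice→φ1] = [1, 1, 1]
r4 m[slip→φ0] = [1428840, 393660, 1180980]
r4 m[slip→φ1] = [1250235, 524880, 524880]
r4 m[slip→φ2] = [392, 144, 324]
r4 m[slip→φ5] = [1428840, 1049760, 524880]
r5 m[φ0→snow] = [7144200, 10001880, 5715360]
r5 m[φ0→slip] = [7, 8, 4]
r5 m[φ1→ice] = [8751645, 3674160, 10001880]
r5 m[φ1→slip] = [8, 6, 9]
r5 m[φ2→fog] = [2744, 1960, 1296]
r5 m[φ2→slip] = [25515, 21870, 14580]
r5 m[φ3→sun] = [10001880, 8890560, 4445280]
r5 m[φ3→fog] = [9, 8, 9]
r5 m[φ4→cld] = [10001880, 7779240, 7779240]
r5 m[φ4→fog] = [9, 8, 9]
r5 m[φ5→sprk] = [10001880, 8573040, 7144200]
r5 m[φ5→slip] = [7, 3, 9]
r5 m[φ6→wet] = [10001880, 3779136, 3136000]
r5 m[φ6→fog] = [9, 5, 9]
r5 m[φ7→fog] = [5, 5, 4]
r5 m[snow→φ0] = [1, 1, 1]
r5 m[wet→φ6] = [1, 1, 1]
r5 m[cld→φ4] = [1, 1, 1]
r5 m[sun→φ3] = [1, 1, 1]
r5 m[fog→φ2] = [3645, 1600, 2916]
r5 m[fog→φ3] = [1111320, 392000, 419904]
r5 m[fog→φ4] = [1111320, 392000, 419904]
r5 m[fog→φ6] = [1111320, 627200, 419904]
r5 m[fog→φ7] = [2000376, 627200, 944784]
r5 m[sprk→φ5] = [1, 1, 1]
r5 m[ice→φ1] = [1, 1, 1]
r5 m[slip→φ0] = [1428840, 393660, 1180980]
r5 m[slip→φ1] = [1250235, 524880, 524880]
r5 m[slip→φ2] = [392, 144, 324]
r5 m[slip→φ5] = [1428840, 1049760, 524880]
r6 m[φ0→snow] = [7144200, 10001880, 5715360]
r6 m[φ0→slip] = [7, 8, 4]
r6 m[φ1→ice] = [8751645, 3674160, 10001880]
r6 m[φ1→slip] = [8, 6, 9]
r6 m[φ2→fog] = [2744, 1960, 1296]
r6 m[φ2→slip] = [25515, 21870, 14580]
r6 m[φ3→sun] = [10001880, 8890560, 4445280]
r6 m[φ3→fog] = [9, 8, 9]
r6 m[φ4→cld] = [10001880, 7779240, 7779240]
r6 m[φ4→fog] = [9, 8, 9]
r6 m[φ5→sprk] = [10001880, 8573040, 7144200]
r6 m[φ5→slip] = [7, 3, 9]
r6 m[φ6→wet] = [10001880, 3779136, 3136000]
r6 m[φ6→fog] = [9, 5, 9]
r6 m[φ7→fog] = [5, 5, 4]
r6 m[snow→φ0] = [1, 1, 1]
r6 m[wet→φ6] = [1, 1, 1]
r6 m[cld→φ4] = [1, 1, 1]
r6 m[sun→φ3] = [1, 1, 1]
r6 m[fog→φ2] = [3645, 1600, 2916]
r6 m[fog→φ3] = [1111320, 392000, 419904]
r6 m[fog→φ4] = [1111320, 392000, 419904]
r6 m[fog→φ6] = [1111320, 627200, 419904]
r6 m[fog→φ7] = [2000376, 627200, 944784]
r6 m[sprk→φ5] = [1, 1, 1]
r6 m[ice→φ1] = [1, 1, 1]
r6 m[slip→φ0] = [1428840, 393660, 1180980]
r6 m[slip→φ1] = [1250235, 524880, 524880]
r6 m[slip→φ2] = [392, 144, 324]
r6 m[slip→φ5] = [1428840, 1049760, 524880]
fixed point reached at round 6
b[sprk] = ⊗ incoming = [10001880, 8573040, 7144200]

b[sprk] = [10001880, 8573040, 7144200]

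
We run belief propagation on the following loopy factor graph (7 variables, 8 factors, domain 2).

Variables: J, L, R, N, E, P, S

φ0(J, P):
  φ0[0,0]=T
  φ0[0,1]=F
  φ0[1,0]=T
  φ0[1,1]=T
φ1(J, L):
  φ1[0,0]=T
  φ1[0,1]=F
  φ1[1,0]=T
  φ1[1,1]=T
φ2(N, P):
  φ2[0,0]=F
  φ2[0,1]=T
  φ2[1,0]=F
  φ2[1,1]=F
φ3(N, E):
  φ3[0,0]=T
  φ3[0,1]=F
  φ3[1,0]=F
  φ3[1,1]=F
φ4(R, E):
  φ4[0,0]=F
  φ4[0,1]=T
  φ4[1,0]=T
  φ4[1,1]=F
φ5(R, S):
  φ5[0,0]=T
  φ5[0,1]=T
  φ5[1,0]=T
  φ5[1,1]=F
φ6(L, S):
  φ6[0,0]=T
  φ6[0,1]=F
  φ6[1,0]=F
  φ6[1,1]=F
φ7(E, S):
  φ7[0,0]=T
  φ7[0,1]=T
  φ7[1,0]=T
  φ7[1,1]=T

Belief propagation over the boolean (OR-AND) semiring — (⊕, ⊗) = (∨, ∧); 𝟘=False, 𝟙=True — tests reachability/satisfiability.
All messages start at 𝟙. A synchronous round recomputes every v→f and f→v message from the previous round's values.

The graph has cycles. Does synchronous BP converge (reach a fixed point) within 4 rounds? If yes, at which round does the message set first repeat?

init: all messages = 𝟙 over 2 values
r1 m[φ0→J] = [T, T]
r1 m[φ0→P] = [T, T]
r1 m[φ1→J] = [T, T]
r1 m[φ1→L] = [T, T]
r1 m[φ2→N] = [T, F]
r1 m[φ2→P] = [F, T]
r1 m[φ3→N] = [T, F]
r1 m[φ3→E] = [T, F]
r1 m[φ4→R] = [T, T]
r1 m[φ4→E] = [T, T]
r1 m[φ5→R] = [T, T]
r1 m[φ5→S] = [T, T]
r1 m[φ6→L] = [T, F]
r1 m[φ6→S] = [T, F]
r1 m[φ7→E] = [T, T]
r1 m[φ7→S] = [T, T]
r1 m[J→φ0] = [T, T]
r1 m[J→φ1] = [T, T]
r1 m[L→φ1] = [T, T]
r1 m[L→φ6] = [T, T]
r1 m[R→φ4] = [T, T]
r1 m[R→φ5] = [T, T]
r1 m[N→φ2] = [T, T]
r1 m[N→φ3] = [T, T]
r1 m[E→φ3] = [T, T]
r1 m[E→φ4] = [T, T]
r1 m[E→φ7] = [T, T]
r1 m[P→φ0] = [T, T]
r1 m[P→φ2] = [T, T]
r1 m[S→φ5] = [T, T]
r1 m[S→φ6] = [T, T]
r1 m[S→φ7] = [T, T]
r2 m[φ0→J] = [T, T]
r2 m[φ0→P] = [T, T]
r2 m[φ1→J] = [T, T]
r2 m[φ1→L] = [T, T]
r2 m[φ2→N] = [T, F]
r2 m[φ2→P] = [F, T]
r2 m[φ3→N] = [T, F]
r2 m[φ3→E] = [T, F]
r2 m[φ4→R] = [T, T]
r2 m[φ4→E] = [T, T]
r2 m[φ5→R] = [T, T]
r2 m[φ5→S] = [T, T]
r2 m[φ6→L] = [T, F]
r2 m[φ6→S] = [T, F]
r2 m[φ7→E] = [T, T]
r2 m[φ7→S] = [T, T]
r2 m[J→φ0] = [T, T]
r2 m[J→φ1] = [T, T]
r2 m[L→φ1] = [T, F]
r2 m[L→φ6] = [T, T]
r2 m[R→φ4] = [T, T]
r2 m[R→φ5] = [T, T]
r2 m[N→φ2] = [T, F]
r2 m[N→φ3] = [T, F]
r2 m[E→φ3] = [T, T]
r2 m[E→φ4] = [T, F]
r2 m[E→φ7] = [T, F]
r2 m[P→φ0] = [F, T]
r2 m[P→φ2] = [T, T]
r2 m[S→φ5] = [T, F]
r2 m[S→φ6] = [T, T]
r2 m[S→φ7] = [T, F]
r3 m[φ0→J] = [F, T]
r3 m[φ0→P] = [T, T]
r3 m[φ1→J] = [T, T]
r3 m[φ1→L] = [T, T]
r3 m[φ2→N] = [T, F]
r3 m[φ2→P] = [F, T]
r3 m[φ3→N] = [T, F]
r3 m[φ3→E] = [T, F]
r3 m[φ4→R] = [F, T]
r3 m[φ4→E] = [T, T]
r3 m[φ5→R] = [T, T]
r3 m[φ5→S] = [T, T]
r3 m[φ6→L] = [T, F]
r3 m[φ6→S] = [T, F]
r3 m[φ7→E] = [T, T]
r3 m[φ7→S] = [T, T]
r3 m[J→φ0] = [T, T]
r3 m[J→φ1] = [T, T]
r3 m[L→φ1] = [T, F]
r3 m[L→φ6] = [T, T]
r3 m[R→φ4] = [T, T]
r3 m[R→φ5] = [T, T]
r3 m[N→φ2] = [T, F]
r3 m[N→φ3] = [T, F]
r3 m[E→φ3] = [T, T]
r3 m[E→φ4] = [T, F]
r3 m[E→φ7] = [T, F]
r3 m[P→φ0] = [F, T]
r3 m[P→φ2] = [T, T]
r3 m[S→φ5] = [T, F]
r3 m[S→φ6] = [T, T]
r3 m[S→φ7] = [T, F]
r4 m[φ0→J] = [F, T]
r4 m[φ0→P] = [T, T]
r4 m[φ1→J] = [T, T]
r4 m[φ1→L] = [T, T]
r4 m[φ2→N] = [T, F]
r4 m[φ2→P] = [F, T]
r4 m[φ3→N] = [T, F]
r4 m[φ3→E] = [T, F]
r4 m[φ4→R] = [F, T]
r4 m[φ4→E] = [T, T]
r4 m[φ5→R] = [T, T]
r4 m[φ5→S] = [T, T]
r4 m[φ6→L] = [T, F]
r4 m[φ6→S] = [T, F]
r4 m[φ7→E] = [T, T]
r4 m[φ7→S] = [T, T]
r4 m[J→φ0] = [T, T]
r4 m[J→φ1] = [F, T]
r4 m[L→φ1] = [T, F]
r4 m[L→φ6] = [T, T]
r4 m[R→φ4] = [T, T]
r4 m[R→φ5] = [F, T]
r4 m[N→φ2] = [T, F]
r4 m[N→φ3] = [T, F]
r4 m[E→φ3] = [T, T]
r4 m[E→φ4] = [T, F]
r4 m[E→φ7] = [T, F]
r4 m[P→φ0] = [F, T]
r4 m[P→φ2] = [T, T]
r4 m[S→φ5] = [T, F]
r4 m[S→φ6] = [T, T]
r4 m[S→φ7] = [T, F]
no fixed point within 4 rounds

NOT CONVERGED within 4 rounds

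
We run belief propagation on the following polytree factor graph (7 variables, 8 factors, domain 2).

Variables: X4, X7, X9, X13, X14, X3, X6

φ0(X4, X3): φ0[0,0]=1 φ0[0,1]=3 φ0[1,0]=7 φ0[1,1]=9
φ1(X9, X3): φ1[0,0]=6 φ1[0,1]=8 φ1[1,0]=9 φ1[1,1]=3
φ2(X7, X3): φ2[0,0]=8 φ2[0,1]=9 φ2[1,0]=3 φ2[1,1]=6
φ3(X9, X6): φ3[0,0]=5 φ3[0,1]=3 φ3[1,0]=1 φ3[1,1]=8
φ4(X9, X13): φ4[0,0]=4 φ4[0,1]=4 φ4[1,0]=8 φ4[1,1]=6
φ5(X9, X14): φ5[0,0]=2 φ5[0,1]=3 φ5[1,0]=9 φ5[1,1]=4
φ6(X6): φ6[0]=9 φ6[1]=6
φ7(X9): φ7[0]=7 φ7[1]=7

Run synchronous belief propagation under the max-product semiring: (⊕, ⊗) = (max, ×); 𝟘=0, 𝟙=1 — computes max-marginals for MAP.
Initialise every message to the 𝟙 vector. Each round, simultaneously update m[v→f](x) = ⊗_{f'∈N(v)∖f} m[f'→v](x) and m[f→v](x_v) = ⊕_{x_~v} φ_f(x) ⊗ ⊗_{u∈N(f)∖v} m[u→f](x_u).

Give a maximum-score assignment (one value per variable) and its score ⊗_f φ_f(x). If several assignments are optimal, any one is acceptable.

assignment: (X4=1, X7=0, X9=1, X13=0, X14=0, X3=0, X6=1); score = 12192768

init: all messages = 𝟙 over 2 values
r1 m[φ0→X4] = [3, 9]
r1 m[φ0→X3] = [7, 9]
r1 m[φ1→X9] = [8, 9]
r1 m[φ1→X3] = [9, 8]
r1 m[φ2→X7] = [9, 6]
r1 m[φ2→X3] = [8, 9]
r1 m[φ3→X9] = [5, 8]
r1 m[φ3→X6] = [5, 8]
r1 m[φ4→X9] = [4, 8]
r1 m[φ4→X13] = [8, 6]
r1 m[φ5→X9] = [3, 9]
r1 m[φ5→X14] = [9, 4]
r1 m[φ6→X6] = [9, 6]
r1 m[φ7→X9] = [7, 7]
r1 m[X4→φ0] = [1, 1]
r1 m[X7→φ2] = [1, 1]
r1 m[X9→φ1] = [1, 1]
r1 m[X9→φ3] = [1, 1]
r1 m[X9→φ4] = [1, 1]
r1 m[X9→φ5] = [1, 1]
r1 m[X9→φ7] = [1, 1]
r1 m[X13→φ4] = [1, 1]
r1 m[X14→φ5] = [1, 1]
r1 m[X3→φ0] = [1, 1]
r1 m[X3→φ1] = [1, 1]
r1 m[X3→φ2] = [1, 1]
r1 m[X6→φ3] = [1, 1]
r1 m[X6→φ6] = [1, 1]
r2 m[φ0→X4] = [3, 9]
r2 m[φ0→X3] = [7, 9]
r2 m[φ1→X9] = [8, 9]
r2 m[φ1→X3] = [9, 8]
r2 m[φ2→X7] = [9, 6]
r2 m[φ2→X3] = [8, 9]
r2 m[φ3→X9] = [5, 8]
r2 m[φ3→X6] = [5, 8]
r2 m[φ4→X9] = [4, 8]
r2 m[φ4→X13] = [8, 6]
r2 m[φ5→X9] = [3, 9]
r2 m[φ5→X14] = [9, 4]
r2 m[φ6→X6] = [9, 6]
r2 m[φ7→X9] = [7, 7]
r2 m[X4→φ0] = [1, 1]
r2 m[X7→φ2] = [1, 1]
r2 m[X9→φ1] = [420, 4032]
r2 m[X9→φ3] = [672, 4536]
r2 m[X9→φ4] = [840, 4536]
r2 m[X9→φ5] = [1120, 4032]
r2 m[X9→φ7] = [480, 5184]
r2 m[X13→φ4] = [1, 1]
r2 m[X14→φ5] = [1, 1]
r2 m[X3→φ0] = [72, 72]
r2 m[X3→φ1] = [56, 81]
r2 m[X3→φ2] = [63, 72]
r2 m[X6→φ3] = [9, 6]
r2 m[X6→φ6] = [5, 8]
r3 m[φ0→X4] = [216, 648]
r3 m[φ0→X3] = [7, 9]
r3 m[φ1→X9] = [648, 504]
r3 m[φ1→X3] = [36288, 12096]
r3 m[φ2→X7] = [648, 432]
r3 m[φ2→X3] = [8, 9]
r3 m[φ3→X9] = [45, 48]
r3 m[φ3→X6] = [4536, 36288]
r3 m[φ4→X9] = [4, 8]
r3 m[φ4→X13] = [36288, 27216]
r3 m[φ5→X9] = [3, 9]
r3 m[φ5→X14] = [36288, 16128]
r3 m[φ6→X6] = [9, 6]
r3 m[φ7→X9] = [7, 7]
r3 m[X4→φ0] = [1, 1]
r3 m[X7→φ2] = [1, 1]
r3 m[X9→φ1] = [420, 4032]
r3 m[X9→φ3] = [672, 4536]
r3 m[X9→φ4] = [840, 4536]
r3 m[X9→φ5] = [1120, 4032]
r3 m[X9→φ7] = [480, 5184]
r3 m[X13→φ4] = [1, 1]
r3 m[X14→φ5] = [1, 1]
r3 m[X3→φ0] = [72, 72]
r3 m[X3→φ1] = [56, 81]
r3 m[X3→φ2] = [63, 72]
r3 m[X6→φ3] = [9, 6]
r3 m[X6→φ6] = [5, 8]
r4 m[φ0→X4] = [216, 648]
r4 m[φ0→X3] = [7, 9]
r4 m[φ1→X9] = [648, 504]
r4 m[φ1→X3] = [36288, 12096]
r4 m[φ2→X7] = [648, 432]
r4 m[φ2→X3] = [8, 9]
r4 m[φ3→X9] = [45, 48]
r4 m[φ3→X6] = [4536, 36288]
r4 m[φ4→X9] = [4, 8]
r4 m[φ4→X13] = [36288, 27216]
r4 m[φ5→X9] = [3, 9]
r4 m[φ5→X14] = [36288, 16128]
r4 m[φ6→X6] = [9, 6]
r4 m[φ7→X9] = [7, 7]
r4 m[X4→φ0] = [1, 1]
r4 m[X7→φ2] = [1, 1]
r4 m[X9→φ1] = [3780, 24192]
r4 m[X9→φ3] = [54432, 254016]
r4 m[X9→φ4] = [612360, 1524096]
r4 m[X9→φ5] = [816480, 1354752]
r4 m[X9→φ7] = [349920, 1741824]
r4 m[X13→φ4] = [1, 1]
r4 m[X14→φ5] = [1, 1]
r4 m[X3→φ0] = [290304, 108864]
r4 m[X3→φ1] = [56, 81]
r4 m[X3→φ2] = [254016, 108864]
r4 m[X6→φ3] = [9, 6]
r4 m[X6→φ6] = [4536, 36288]
r5 m[φ0→X4] = [326592, 2032128]
r5 m[φ0→X3] = [7, 9]
r5 m[φ1→X9] = [648, 504]
r5 m[φ1→X3] = [217728, 72576]
r5 m[φ2→X7] = [2032128, 762048]
r5 m[φ2→X3] = [8, 9]
r5 m[φ3→X9] = [45, 48]
r5 m[φ3→X6] = [272160, 2032128]
r5 m[φ4→X9] = [4, 8]
r5 m[φ4→X13] = [12192768, 9144576]
r5 m[φ5→X9] = [3, 9]
r5 m[φ5→X14] = [12192768, 5419008]
r5 m[φ6→X6] = [9, 6]
r5 m[φ7→X9] = [7, 7]
r5 m[X4→φ0] = [1, 1]
r5 m[X7→φ2] = [1, 1]
r5 m[X9→φ1] = [3780, 24192]
r5 m[X9→φ3] = [54432, 254016]
r5 m[X9→φ4] = [612360, 1524096]
r5 m[X9→φ5] = [816480, 1354752]
r5 m[X9→φ7] = [349920, 1741824]
r5 m[X13→φ4] = [1, 1]
r5 m[X14→φ5] = [1, 1]
r5 m[X3→φ0] = [290304, 108864]
r5 m[X3→φ1] = [56, 81]
r5 m[X3→φ2] = [254016, 108864]
r5 m[X6→φ3] = [9, 6]
r5 m[X6→φ6] = [4536, 36288]
r6 m[φ0→X4] = [326592, 2032128]
r6 m[φ0→X3] = [7, 9]
r6 m[φ1→X9] = [648, 504]
r6 m[φ1→X3] = [217728, 72576]
r6 m[φ2→X7] = [2032128, 762048]
r6 m[φ2→X3] = [8, 9]
r6 m[φ3→X9] = [45, 48]
r6 m[φ3→X6] = [272160, 2032128]
r6 m[φ4→X9] = [4, 8]
r6 m[φ4→X13] = [12192768, 9144576]
r6 m[φ5→X9] = [3, 9]
r6 m[φ5→X14] = [12192768, 5419008]
r6 m[φ6→X6] = [9, 6]
r6 m[φ7→X9] = [7, 7]
r6 m[X4→φ0] = [1, 1]
r6 m[X7→φ2] = [1, 1]
r6 m[X9→φ1] = [3780, 24192]
r6 m[X9→φ3] = [54432, 254016]
r6 m[X9→φ4] = [612360, 1524096]
r6 m[X9→φ5] = [816480, 1354752]
r6 m[X9→φ7] = [349920, 1741824]
r6 m[X13→φ4] = [1, 1]
r6 m[X14→φ5] = [1, 1]
r6 m[X3→φ0] = [1741824, 653184]
r6 m[X3→φ1] = [56, 81]
r6 m[X3→φ2] = [1524096, 653184]
r6 m[X6→φ3] = [9, 6]
r6 m[X6→φ6] = [272160, 2032128]
r7 m[φ0→X4] = [1959552, 12192768]
r7 m[φ0→X3] = [7, 9]
r7 m[φ1→X9] = [648, 504]
r7 m[φ1→X3] = [217728, 72576]
r7 m[φ2→X7] = [12192768, 4572288]
r7 m[φ2→X3] = [8, 9]
r7 m[φ3→X9] = [45, 48]
r7 m[φ3→X6] = [272160, 2032128]
r7 m[φ4→X9] = [4, 8]
r7 m[φ4→X13] = [12192768, 9144576]
r7 m[φ5→X9] = [3, 9]
r7 m[φ5→X14] = [12192768, 5419008]
r7 m[φ6→X6] = [9, 6]
r7 m[φ7→X9] = [7, 7]
r7 m[X4→φ0] = [1, 1]
r7 m[X7→φ2] = [1, 1]
r7 m[X9→φ1] = [3780, 24192]
r7 m[X9→φ3] = [54432, 254016]
r7 m[X9→φ4] = [612360, 1524096]
r7 m[X9→φ5] = [816480, 1354752]
r7 m[X9→φ7] = [349920, 1741824]
r7 m[X13→φ4] = [1, 1]
r7 m[X14→φ5] = [1, 1]
r7 m[X3→φ0] = [1741824, 653184]
r7 m[X3→φ1] = [56, 81]
r7 m[X3→φ2] = [1524096, 653184]
r7 m[X6→φ3] = [9, 6]
r7 m[X6→φ6] = [272160, 2032128]
r8 m[φ0→X4] = [1959552, 12192768]
r8 m[φ0→X3] = [7, 9]
r8 m[φ1→X9] = [648, 504]
r8 m[φ1→X3] = [217728, 72576]
r8 m[φ2→X7] = [12192768, 4572288]
r8 m[φ2→X3] = [8, 9]
r8 m[φ3→X9] = [45, 48]
r8 m[φ3→X6] = [272160, 2032128]
r8 m[φ4→X9] = [4, 8]
r8 m[φ4→X13] = [12192768, 9144576]
r8 m[φ5→X9] = [3, 9]
r8 m[φ5→X14] = [12192768, 5419008]
r8 m[φ6→X6] = [9, 6]
r8 m[φ7→X9] = [7, 7]
r8 m[X4→φ0] = [1, 1]
r8 m[X7→φ2] = [1, 1]
r8 m[X9→φ1] = [3780, 24192]
r8 m[X9→φ3] = [54432, 254016]
r8 m[X9→φ4] = [612360, 1524096]
r8 m[X9→φ5] = [816480, 1354752]
r8 m[X9→φ7] = [349920, 1741824]
r8 m[X13→φ4] = [1, 1]
r8 m[X14→φ5] = [1, 1]
r8 m[X3→φ0] = [1741824, 653184]
r8 m[X3→φ1] = [56, 81]
r8 m[X3→φ2] = [1524096, 653184]
r8 m[X6→φ3] = [9, 6]
r8 m[X6→φ6] = [272160, 2032128]
fixed point reached at round 8
traceback from X4: (X4=1, X7=0, X9=1, X13=0, X14=0, X3=0, X6=1), score=12192768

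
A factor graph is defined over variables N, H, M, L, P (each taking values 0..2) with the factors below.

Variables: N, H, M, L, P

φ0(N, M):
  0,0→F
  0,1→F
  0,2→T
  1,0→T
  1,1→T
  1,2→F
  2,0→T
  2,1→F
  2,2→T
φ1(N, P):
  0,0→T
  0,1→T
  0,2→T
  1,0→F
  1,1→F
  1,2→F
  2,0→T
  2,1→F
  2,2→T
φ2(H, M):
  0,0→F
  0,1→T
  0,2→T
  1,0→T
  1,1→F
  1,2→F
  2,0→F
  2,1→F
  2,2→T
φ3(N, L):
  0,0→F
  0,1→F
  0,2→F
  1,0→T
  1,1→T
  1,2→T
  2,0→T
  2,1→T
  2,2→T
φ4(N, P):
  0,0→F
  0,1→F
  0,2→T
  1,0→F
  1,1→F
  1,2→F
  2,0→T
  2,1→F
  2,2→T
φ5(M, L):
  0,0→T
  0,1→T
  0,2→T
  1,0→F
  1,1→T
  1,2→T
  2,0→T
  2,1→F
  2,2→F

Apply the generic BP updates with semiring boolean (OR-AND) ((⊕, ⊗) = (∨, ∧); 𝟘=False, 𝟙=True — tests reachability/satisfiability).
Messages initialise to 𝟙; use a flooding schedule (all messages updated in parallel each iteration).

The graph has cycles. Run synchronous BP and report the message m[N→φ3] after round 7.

init: all messages = 𝟙 over 3 values
r1 m[φ0→N] = [T, T, T]
r1 m[φ0→M] = [T, T, T]
r1 m[φ1→N] = [T, F, T]
r1 m[φ1→P] = [T, T, T]
r1 m[φ2→H] = [T, T, T]
r1 m[φ2→M] = [T, T, T]
r1 m[φ3→N] = [F, T, T]
r1 m[φ3→L] = [T, T, T]
r1 m[φ4→N] = [T, F, T]
r1 m[φ4→P] = [T, F, T]
r1 m[φ5→M] = [T, T, T]
r1 m[φ5→L] = [T, T, T]
r1 m[N→φ0] = [T, T, T]
r1 m[N→φ1] = [T, T, T]
r1 m[N→φ3] = [T, T, T]
r1 m[N→φ4] = [T, T, T]
r1 m[H→φ2] = [T, T, T]
r1 m[M→φ0] = [T, T, T]
r1 m[M→φ2] = [T, T, T]
r1 m[M→φ5] = [T, T, T]
r1 m[L→φ3] = [T, T, T]
r1 m[L→φ5] = [T, T, T]
r1 m[P→φ1] = [T, T, T]
r1 m[P→φ4] = [T, T, T]
r2 m[φ0→N] = [T, T, T]
r2 m[φ0→M] = [T, T, T]
r2 m[φ1→N] = [T, F, T]
r2 m[φ1→P] = [T, T, T]
r2 m[φ2→H] = [T, T, T]
r2 m[φ2→M] = [T, T, T]
r2 m[φ3→N] = [F, T, T]
r2 m[φ3→L] = [T, T, T]
r2 m[φ4→N] = [T, F, T]
r2 m[φ4→P] = [T, F, T]
r2 m[φ5→M] = [T, T, T]
r2 m[φ5→L] = [T, T, T]
r2 m[N→φ0] = [F, F, T]
r2 m[N→φ1] = [F, F, T]
r2 m[N→φ3] = [T, F, T]
r2 m[N→φ4] = [F, F, T]
r2 m[H→φ2] = [T, T, T]
r2 m[M→φ0] = [T, T, T]
r2 m[M→φ2] = [T, T, T]
r2 m[M→φ5] = [T, T, T]
r2 m[L→φ3] = [T, T, T]
r2 m[L→φ5] = [T, T, T]
r2 m[P→φ1] = [T, F, T]
r2 m[P→φ4] = [T, T, T]
r3 m[φ0→N] = [T, T, T]
r3 m[φ0→M] = [T, F, T]
r3 m[φ1→N] = [T, F, T]
r3 m[φ1→P] = [T, F, T]
r3 m[φ2→H] = [T, T, T]
r3 m[φ2→M] = [T, T, T]
r3 m[φ3→N] = [F, T, T]
r3 m[φ3→L] = [T, T, T]
r3 m[φ4→N] = [T, F, T]
r3 m[φ4→P] = [T, F, T]
r3 m[φ5→M] = [T, T, T]
r3 m[φ5→L] = [T, T, T]
r3 m[N→φ0] = [F, F, T]
r3 m[N→φ1] = [F, F, T]
r3 m[N→φ3] = [T, F, T]
r3 m[N→φ4] = [F, F, T]
r3 m[H→φ2] = [T, T, T]
r3 m[M→φ0] = [T, T, T]
r3 m[M→φ2] = [T, T, T]
r3 m[M→φ5] = [T, T, T]
r3 m[L→φ3] = [T, T, T]
r3 m[L→φ5] = [T, T, T]
r3 m[P→φ1] = [T, F, T]
r3 m[P→φ4] = [T, T, T]
r4 m[φ0→N] = [T, T, T]
r4 m[φ0→M] = [T, F, T]
r4 m[φ1→N] = [T, F, T]
r4 m[φ1→P] = [T, F, T]
r4 m[φ2→H] = [T, T, T]
r4 m[φ2→M] = [T, T, T]
r4 m[φ3→N] = [F, T, T]
r4 m[φ3→L] = [T, T, T]
r4 m[φ4→N] = [T, F, T]
r4 m[φ4→P] = [T, F, T]
r4 m[φ5→M] = [T, T, T]
r4 m[φ5→L] = [T, T, T]
r4 m[N→φ0] = [F, F, T]
r4 m[N→φ1] = [F, F, T]
r4 m[N→φ3] = [T, F, T]
r4 m[N→φ4] = [F, F, T]
r4 m[H→φ2] = [T, T, T]
r4 m[M→φ0] = [T, T, T]
r4 m[M→φ2] = [T, F, T]
r4 m[M→φ5] = [T, F, T]
r4 m[L→φ3] = [T, T, T]
r4 m[L→φ5] = [T, T, T]
r4 m[P→φ1] = [T, F, T]
r4 m[P→φ4] = [T, F, T]
r5 m[φ0→N] = [T, T, T]
r5 m[φ0→M] = [T, F, T]
r5 m[φ1→N] = [T, F, T]
r5 m[φ1→P] = [T, F, T]
r5 m[φ2→H] = [T, T, T]
r5 m[φ2→M] = [T, T, T]
r5 m[φ3→N] = [F, T, T]
r5 m[φ3→L] = [T, T, T]
r5 m[φ4→N] = [T, F, T]
r5 m[φ4→P] = [T, F, T]
r5 m[φ5→M] = [T, T, T]
r5 m[φ5→L] = [T, T, T]
r5 m[N→φ0] = [F, F, T]
r5 m[N→φ1] = [F, F, T]
r5 m[N→φ3] = [T, F, T]
r5 m[N→φ4] = [F, F, T]
r5 m[H→φ2] = [T, T, T]
r5 m[M→φ0] = [T, T, T]
r5 m[M→φ2] = [T, F, T]
r5 m[M→φ5] = [T, F, T]
r5 m[L→φ3] = [T, T, T]
r5 m[L→φ5] = [T, T, T]
r5 m[P→φ1] = [T, F, T]
r5 m[P→φ4] = [T, F, T]
r6 m[φ0→N] = [T, T, T]
r6 m[φ0→M] = [T, F, T]
r6 m[φ1→N] = [T, F, T]
r6 m[φ1→P] = [T, F, T]
r6 m[φ2→H] = [T, T, T]
r6 m[φ2→M] = [T, T, T]
r6 m[φ3→N] = [F, T, T]
r6 m[φ3→L] = [T, T, T]
r6 m[φ4→N] = [T, F, T]
r6 m[φ4→P] = [T, F, T]
r6 m[φ5→M] = [T, T, T]
r6 m[φ5→L] = [T, T, T]
r6 m[N→φ0] = [F, F, T]
r6 m[N→φ1] = [F, F, T]
r6 m[N→φ3] = [T, F, T]
r6 m[N→φ4] = [F, F, T]
r6 m[H→φ2] = [T, T, T]
r6 m[M→φ0] = [T, T, T]
r6 m[M→φ2] = [T, F, T]
r6 m[M→φ5] = [T, F, T]
r6 m[L→φ3] = [T, T, T]
r6 m[L→φ5] = [T, T, T]
r6 m[P→φ1] = [T, F, T]
r6 m[P→φ4] = [T, F, T]
r7 m[φ0→N] = [T, T, T]
r7 m[φ0→M] = [T, F, T]
r7 m[φ1→N] = [T, F, T]
r7 m[φ1→P] = [T, F, T]
r7 m[φ2→H] = [T, T, T]
r7 m[φ2→M] = [T, T, T]
r7 m[φ3→N] = [F, T, T]
r7 m[φ3→L] = [T, T, T]
r7 m[φ4→N] = [T, F, T]
r7 m[φ4→P] = [T, F, T]
r7 m[φ5→M] = [T, T, T]
r7 m[φ5→L] = [T, T, T]
r7 m[N→φ0] = [F, F, T]
r7 m[N→φ1] = [F, F, T]
r7 m[N→φ3] = [T, F, T]
r7 m[N→φ4] = [F, F, T]
r7 m[H→φ2] = [T, T, T]
r7 m[M→φ0] = [T, T, T]
r7 m[M→φ2] = [T, F, T]
r7 m[M→φ5] = [T, F, T]
r7 m[L→φ3] = [T, T, T]
r7 m[L→φ5] = [T, T, T]
r7 m[P→φ1] = [T, F, T]
r7 m[P→φ4] = [T, F, T]
fixed point reached at round 5

message @ round 7 = [T, F, T]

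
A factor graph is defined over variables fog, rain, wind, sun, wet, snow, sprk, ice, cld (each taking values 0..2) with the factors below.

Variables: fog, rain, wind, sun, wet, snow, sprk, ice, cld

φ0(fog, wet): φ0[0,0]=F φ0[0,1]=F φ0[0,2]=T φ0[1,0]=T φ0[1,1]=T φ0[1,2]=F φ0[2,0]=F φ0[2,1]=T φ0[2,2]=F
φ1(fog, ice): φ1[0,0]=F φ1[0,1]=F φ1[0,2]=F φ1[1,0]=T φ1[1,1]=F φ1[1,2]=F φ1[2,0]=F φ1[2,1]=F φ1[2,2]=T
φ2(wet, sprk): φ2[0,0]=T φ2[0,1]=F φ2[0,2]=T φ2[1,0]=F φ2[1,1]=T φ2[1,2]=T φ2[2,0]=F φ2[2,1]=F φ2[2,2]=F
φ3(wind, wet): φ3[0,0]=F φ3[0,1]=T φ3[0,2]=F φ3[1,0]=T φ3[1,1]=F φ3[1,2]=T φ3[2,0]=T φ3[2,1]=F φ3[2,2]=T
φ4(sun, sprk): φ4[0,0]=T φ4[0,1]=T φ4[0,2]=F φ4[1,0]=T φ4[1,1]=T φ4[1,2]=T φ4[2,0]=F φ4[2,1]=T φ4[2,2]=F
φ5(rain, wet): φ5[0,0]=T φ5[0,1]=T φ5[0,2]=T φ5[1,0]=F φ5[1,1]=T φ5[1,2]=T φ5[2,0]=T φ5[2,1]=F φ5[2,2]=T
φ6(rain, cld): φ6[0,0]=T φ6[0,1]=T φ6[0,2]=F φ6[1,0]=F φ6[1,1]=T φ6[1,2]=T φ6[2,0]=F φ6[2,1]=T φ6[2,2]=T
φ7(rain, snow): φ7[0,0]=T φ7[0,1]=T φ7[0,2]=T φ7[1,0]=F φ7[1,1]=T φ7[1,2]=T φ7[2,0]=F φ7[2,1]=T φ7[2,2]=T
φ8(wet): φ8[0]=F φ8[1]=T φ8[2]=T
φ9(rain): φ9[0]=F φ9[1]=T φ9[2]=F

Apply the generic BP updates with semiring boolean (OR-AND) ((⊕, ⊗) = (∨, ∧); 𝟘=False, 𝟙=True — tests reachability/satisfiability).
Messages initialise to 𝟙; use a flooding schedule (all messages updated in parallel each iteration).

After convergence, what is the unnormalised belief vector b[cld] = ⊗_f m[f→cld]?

b[cld] = [F, T, T]

init: all messages = 𝟙 over 3 values
r1 m[φ0→fog] = [T, T, T]
r1 m[φ0→wet] = [T, T, T]
r1 m[φ1→fog] = [F, T, T]
r1 m[φ1→ice] = [T, F, T]
r1 m[φ2→wet] = [T, T, F]
r1 m[φ2→sprk] = [T, T, T]
r1 m[φ3→wind] = [T, T, T]
r1 m[φ3→wet] = [T, T, T]
r1 m[φ4→sun] = [T, T, T]
r1 m[φ4→sprk] = [T, T, T]
r1 m[φ5→rain] = [T, T, T]
r1 m[φ5→wet] = [T, T, T]
r1 m[φ6→rain] = [T, T, T]
r1 m[φ6→cld] = [T, T, T]
r1 m[φ7→rain] = [T, T, T]
r1 m[φ7→snow] = [T, T, T]
r1 m[φ8→wet] = [F, T, T]
r1 m[φ9→rain] = [F, T, F]
r1 m[fog→φ0] = [T, T, T]
r1 m[fog→φ1] = [T, T, T]
r1 m[rain→φ5] = [T, T, T]
r1 m[rain→φ6] = [T, T, T]
r1 m[rain→φ7] = [T, T, T]
r1 m[rain→φ9] = [T, T, T]
r1 m[wind→φ3] = [T, T, T]
r1 m[sun→φ4] = [T, T, T]
r1 m[wet→φ0] = [T, T, T]
r1 m[wet→φ2] = [T, T, T]
r1 m[wet→φ3] = [T, T, T]
r1 m[wet→φ5] = [T, T, T]
r1 m[wet→φ8] = [T, T, T]
r1 m[snow→φ7] = [T, T, T]
r1 m[sprk→φ2] = [T, T, T]
r1 m[sprk→φ4] = [T, T, T]
r1 m[ice→φ1] = [T, T, T]
r1 m[cld→φ6] = [T, T, T]
r2 m[φ0→fog] = [T, T, T]
r2 m[φ0→wet] = [T, T, T]
r2 m[φ1→fog] = [F, T, T]
r2 m[φ1→ice] = [T, F, T]
r2 m[φ2→wet] = [T, T, F]
r2 m[φ2→sprk] = [T, T, T]
r2 m[φ3→wind] = [T, T, T]
r2 m[φ3→wet] = [T, T, T]
r2 m[φ4→sun] = [T, T, T]
r2 m[φ4→sprk] = [T, T, T]
r2 m[φ5→rain] = [T, T, T]
r2 m[φ5→wet] = [T, T, T]
r2 m[φ6→rain] = [T, T, T]
r2 m[φ6→cld] = [T, T, T]
r2 m[φ7→rain] = [T, T, T]
r2 m[φ7→snow] = [T, T, T]
r2 m[φ8→wet] = [F, T, T]
r2 m[φ9→rain] = [F, T, F]
r2 m[fog→φ0] = [F, T, T]
r2 m[fog→φ1] = [T, T, T]
r2 m[rain→φ5] = [F, T, F]
r2 m[rain→φ6] = [F, T, F]
r2 m[rain→φ7] = [F, T, F]
r2 m[rain→φ9] = [T, T, T]
r2 m[wind→φ3] = [T, T, T]
r2 m[sun→φ4] = [T, T, T]
r2 m[wet→φ0] = [F, T, F]
r2 m[wet→φ2] = [F, T, T]
r2 m[wet→φ3] = [F, T, F]
r2 m[wet→φ5] = [F, T, F]
r2 m[wet→φ8] = [T, T, F]
r2 m[snow→φ7] = [T, T, T]
r2 m[sprk→φ2] = [T, T, T]
r2 m[sprk→φ4] = [T, T, T]
r2 m[ice→φ1] = [T, T, T]
r2 m[cld→φ6] = [T, T, T]
r3 m[φ0→fog] = [F, T, T]
r3 m[φ0→wet] = [T, T, F]
r3 m[φ1→fog] = [F, T, T]
r3 m[φ1→ice] = [T, F, T]
r3 m[φ2→wet] = [T, T, F]
r3 m[φ2→sprk] = [F, T, T]
r3 m[φ3→wind] = [T, F, F]
r3 m[φ3→wet] = [T, T, T]
r3 m[φ4→sun] = [T, T, T]
r3 m[φ4→sprk] = [T, T, T]
r3 m[φ5→rain] = [T, T, F]
r3 m[φ5→wet] = [F, T, T]
r3 m[φ6→rain] = [T, T, T]
r3 m[φ6→cld] = [F, T, T]
r3 m[φ7→rain] = [T, T, T]
r3 m[φ7→snow] = [F, T, T]
r3 m[φ8→wet] = [F, T, T]
r3 m[φ9→rain] = [F, T, F]
r3 m[fog→φ0] = [F, T, T]
r3 m[fog→φ1] = [T, T, T]
r3 m[rain→φ5] = [F, T, F]
r3 m[rain→φ6] = [F, T, F]
r3 m[rain→φ7] = [F, T, F]
r3 m[rain→φ9] = [T, T, T]
r3 m[wind→φ3] = [T, T, T]
r3 m[sun→φ4] = [T, T, T]
r3 m[wet→φ0] = [F, T, F]
r3 m[wet→φ2] = [F, T, T]
r3 m[wet→φ3] = [F, T, F]
r3 m[wet→φ5] = [F, T, F]
r3 m[wet→φ8] = [T, T, F]
r3 m[snow→φ7] = [T, T, T]
r3 m[sprk→φ2] = [T, T, T]
r3 m[sprk→φ4] = [T, T, T]
r3 m[ice→φ1] = [T, T, T]
r3 m[cld→φ6] = [T, T, T]
r4 m[φ0→fog] = [F, T, T]
r4 m[φ0→wet] = [T, T, F]
r4 m[φ1→fog] = [F, T, T]
r4 m[φ1→ice] = [T, F, T]
r4 m[φ2→wet] = [T, T, F]
r4 m[φ2→sprk] = [F, T, T]
r4 m[φ3→wind] = [T, F, F]
r4 m[φ3→wet] = [T, T, T]
r4 m[φ4→sun] = [T, T, T]
r4 m[φ4→sprk] = [T, T, T]
r4 m[φ5→rain] = [T, T, F]
r4 m[φ5→wet] = [F, T, T]
r4 m[φ6→rain] = [T, T, T]
r4 m[φ6→cld] = [F, T, T]
r4 m[φ7→rain] = [T, T, T]
r4 m[φ7→snow] = [F, T, T]
r4 m[φ8→wet] = [F, T, T]
r4 m[φ9→rain] = [F, T, F]
r4 m[fog→φ0] = [F, T, T]
r4 m[fog→φ1] = [F, T, T]
r4 m[rain→φ5] = [F, T, F]
r4 m[rain→φ6] = [F, T, F]
r4 m[rain→φ7] = [F, T, F]
r4 m[rain→φ9] = [T, T, F]
r4 m[wind→φ3] = [T, T, T]
r4 m[sun→φ4] = [T, T, T]
r4 m[wet→φ0] = [F, T, F]
r4 m[wet→φ2] = [F, T, F]
r4 m[wet→φ3] = [F, T, F]
r4 m[wet→φ5] = [F, T, F]
r4 m[wet→φ8] = [F, T, F]
r4 m[snow→φ7] = [T, T, T]
r4 m[sprk→φ2] = [T, T, T]
r4 m[sprk→φ4] = [F, T, T]
r4 m[ice→φ1] = [T, T, T]
r4 m[cld→φ6] = [T, T, T]
r5 m[φ0→fog] = [F, T, T]
r5 m[φ0→wet] = [T, T, F]
r5 m[φ1→fog] = [F, T, T]
r5 m[φ1→ice] = [T, F, T]
r5 m[φ2→wet] = [T, T, F]
r5 m[φ2→sprk] = [F, T, T]
r5 m[φ3→wind] = [T, F, F]
r5 m[φ3→wet] = [T, T, T]
r5 m[φ4→sun] = [T, T, T]
r5 m[φ4→sprk] = [T, T, T]
r5 m[φ5→rain] = [T, T, F]
r5 m[φ5→wet] = [F, T, T]
r5 m[φ6→rain] = [T, T, T]
r5 m[φ6→cld] = [F, T, T]
r5 m[φ7→rain] = [T, T, T]
r5 m[φ7→snow] = [F, T, T]
r5 m[φ8→wet] = [F, T, T]
r5 m[φ9→rain] = [F, T, F]
r5 m[fog→φ0] = [F, T, T]
r5 m[fog→φ1] = [F, T, T]
r5 m[rain→φ5] = [F, T, F]
r5 m[rain→φ6] = [F, T, F]
r5 m[rain→φ7] = [F, T, F]
r5 m[rain→φ9] = [T, T, F]
r5 m[wind→φ3] = [T, T, T]
r5 m[sun→φ4] = [T, T, T]
r5 m[wet→φ0] = [F, T, F]
r5 m[wet→φ2] = [F, T, F]
r5 m[wet→φ3] = [F, T, F]
r5 m[wet→φ5] = [F, T, F]
r5 m[wet→φ8] = [F, T, F]
r5 m[snow→φ7] = [T, T, T]
r5 m[sprk→φ2] = [T, T, T]
r5 m[sprk→φ4] = [F, T, T]
r5 m[ice→φ1] = [T, T, T]
r5 m[cld→φ6] = [T, T, T]
fixed point reached at round 5
b[cld] = ⊗ incoming = [F, T, T]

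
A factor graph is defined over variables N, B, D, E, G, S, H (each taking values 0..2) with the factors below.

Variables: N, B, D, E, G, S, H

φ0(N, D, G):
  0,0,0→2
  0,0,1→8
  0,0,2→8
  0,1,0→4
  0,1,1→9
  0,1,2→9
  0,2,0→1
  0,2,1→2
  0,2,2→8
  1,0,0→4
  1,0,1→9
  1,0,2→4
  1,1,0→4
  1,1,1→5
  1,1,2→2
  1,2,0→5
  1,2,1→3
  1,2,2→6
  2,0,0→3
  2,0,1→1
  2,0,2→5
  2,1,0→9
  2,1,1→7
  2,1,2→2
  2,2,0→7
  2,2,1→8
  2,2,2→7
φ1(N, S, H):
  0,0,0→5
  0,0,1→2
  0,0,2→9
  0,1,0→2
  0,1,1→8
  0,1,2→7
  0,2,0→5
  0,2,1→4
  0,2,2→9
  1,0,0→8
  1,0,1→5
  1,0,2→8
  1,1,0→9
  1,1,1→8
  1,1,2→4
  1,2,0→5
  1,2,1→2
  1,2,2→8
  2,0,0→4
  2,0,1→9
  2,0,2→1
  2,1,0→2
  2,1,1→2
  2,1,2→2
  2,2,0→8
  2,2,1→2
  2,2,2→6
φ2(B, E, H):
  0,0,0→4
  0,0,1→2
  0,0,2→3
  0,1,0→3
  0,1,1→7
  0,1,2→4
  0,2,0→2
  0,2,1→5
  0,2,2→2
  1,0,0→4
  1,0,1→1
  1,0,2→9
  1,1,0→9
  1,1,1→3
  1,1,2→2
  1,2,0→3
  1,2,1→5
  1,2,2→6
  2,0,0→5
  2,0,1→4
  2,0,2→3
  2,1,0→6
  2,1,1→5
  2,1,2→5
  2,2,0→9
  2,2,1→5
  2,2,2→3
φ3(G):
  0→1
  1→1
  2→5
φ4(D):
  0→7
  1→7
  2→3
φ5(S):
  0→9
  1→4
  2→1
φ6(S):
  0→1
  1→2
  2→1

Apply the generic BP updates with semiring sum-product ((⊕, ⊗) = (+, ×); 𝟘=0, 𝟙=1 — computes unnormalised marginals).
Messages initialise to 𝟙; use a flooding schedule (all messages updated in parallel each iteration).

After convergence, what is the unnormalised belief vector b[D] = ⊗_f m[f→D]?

b[D] = [9023266, 8046892, 4321950]

init: all messages = 𝟙 over 3 values
r1 m[φ0→N] = [51, 42, 49]
r1 m[φ0→D] = [44, 51, 47]
r1 m[φ0→G] = [39, 52, 51]
r1 m[φ1→N] = [51, 57, 36]
r1 m[φ1→S] = [51, 44, 49]
r1 m[φ1→H] = [48, 42, 54]
r1 m[φ2→B] = [32, 42, 45]
r1 m[φ2→E] = [35, 44, 40]
r1 m[φ2→H] = [45, 37, 37]
r1 m[φ3→G] = [1, 1, 5]
r1 m[φ4→D] = [7, 7, 3]
r1 m[φ5→S] = [9, 4, 1]
r1 m[φ6→S] = [1, 2, 1]
r1 m[N→φ0] = [1, 1, 1]
r1 m[N→φ1] = [1, 1, 1]
r1 m[B→φ2] = [1, 1, 1]
r1 m[D→φ0] = [1, 1, 1]
r1 m[D→φ4] = [1, 1, 1]
r1 m[E→φ2] = [1, 1, 1]
r1 m[G→φ0] = [1, 1, 1]
r1 m[G→φ3] = [1, 1, 1]
r1 m[S→φ1] = [1, 1, 1]
r1 m[S→φ5] = [1, 1, 1]
r1 m[S→φ6] = [1, 1, 1]
r1 m[H→φ1] = [1, 1, 1]
r1 m[H→φ2] = [1, 1, 1]
r2 m[φ0→N] = [51, 42, 49]
r2 m[φ0→D] = [44, 51, 47]
r2 m[φ0→G] = [39, 52, 51]
r2 m[φ1→N] = [51, 57, 36]
r2 m[φ1→S] = [51, 44, 49]
r2 m[φ1→H] = [48, 42, 54]
r2 m[φ2→B] = [32, 42, 45]
r2 m[φ2→E] = [35, 44, 40]
r2 m[φ2→H] = [45, 37, 37]
r2 m[φ3→G] = [1, 1, 5]
r2 m[φ4→D] = [7, 7, 3]
r2 m[φ5→S] = [9, 4, 1]
r2 m[φ6→S] = [1, 2, 1]
r2 m[N→φ0] = [51, 57, 36]
r2 m[N→φ1] = [51, 42, 49]
r2 m[B→φ2] = [1, 1, 1]
r2 m[D→φ0] = [7, 7, 3]
r2 m[D→φ4] = [44, 51, 47]
r2 m[E→φ2] = [1, 1, 1]
r2 m[G→φ0] = [1, 1, 5]
r2 m[G→φ3] = [39, 52, 51]
r2 m[S→φ1] = [9, 8, 1]
r2 m[S→φ5] = [51, 88, 49]
r2 m[S→φ6] = [459, 176, 49]
r2 m[H→φ1] = [45, 37, 37]
r2 m[H→φ2] = [48, 42, 54]
r3 m[φ0→N] = [885, 478, 535]
r3 m[φ0→D] = [5475, 4977, 6159]
r3 m[φ0→G] = [10122, 15354, 13233]
r3 m[φ1→N] = [11554, 14956, 7510]
r3 m[φ1→S] = [94504, 80215, 93140]
r3 m[φ1→H] = [12564, 13899, 13669]
r3 m[φ2→B] = [1506, 2064, 2142]
r3 m[φ2→E] = [1728, 2088, 1896]
r3 m[φ2→H] = [45, 37, 37]
r3 m[φ3→G] = [1, 1, 5]
r3 m[φ4→D] = [7, 7, 3]
r3 m[φ5→S] = [9, 4, 1]
r3 m[φ6→S] = [1, 2, 1]
r3 m[N→φ0] = [51, 57, 36]
r3 m[N→φ1] = [51, 42, 49]
r3 m[B→φ2] = [1, 1, 1]
r3 m[D→φ0] = [7, 7, 3]
r3 m[D→φ4] = [44, 51, 47]
r3 m[E→φ2] = [1, 1, 1]
r3 m[G→φ0] = [1, 1, 5]
r3 m[G→φ3] = [39, 52, 51]
r3 m[S→φ1] = [9, 8, 1]
r3 m[S→φ5] = [51, 88, 49]
r3 m[S→φ6] = [459, 176, 49]
r3 m[H→φ1] = [45, 37, 37]
r3 m[H→φ2] = [48, 42, 54]
r4 m[φ0→N] = [885, 478, 535]
r4 m[φ0→D] = [5475, 4977, 6159]
r4 m[φ0→G] = [10122, 15354, 13233]
r4 m[φ1→N] = [11554, 14956, 7510]
r4 m[φ1→S] = [94504, 80215, 93140]
r4 m[φ1→H] = [12564, 13899, 13669]
r4 m[φ2→B] = [1506, 2064, 2142]
r4 m[φ2→E] = [1728, 2088, 1896]
r4 m[φ2→H] = [45, 37, 37]
r4 m[φ3→G] = [1, 1, 5]
r4 m[φ4→D] = [7, 7, 3]
r4 m[φ5→S] = [9, 4, 1]
r4 m[φ6→S] = [1, 2, 1]
r4 m[N→φ0] = [11554, 14956, 7510]
r4 m[N→φ1] = [885, 478, 535]
r4 m[B→φ2] = [1, 1, 1]
r4 m[D→φ0] = [7, 7, 3]
r4 m[D→φ4] = [5475, 4977, 6159]
r4 m[E→φ2] = [1, 1, 1]
r4 m[G→φ0] = [1, 1, 5]
r4 m[G→φ3] = [10122, 15354, 13233]
r4 m[S→φ1] = [9, 8, 1]
r4 m[S→φ5] = [94504, 160430, 93140]
r4 m[S→φ6] = [850536, 320860, 93140]
r4 m[H→φ1] = [45, 37, 37]
r4 m[H→φ2] = [12564, 13899, 13669]
r5 m[φ0→N] = [885, 478, 535]
r5 m[φ0→D] = [1289038, 1149556, 1440650]
r5 m[φ0→G] = [2370356, 3645342, 3075282]
r5 m[φ1→N] = [11554, 14956, 7510]
r5 m[φ1→S] = [1255568, 1103977, 1260180]
r5 m[φ1→H] = [161732, 182133, 199331]
r5 m[φ2→B] = [430683, 558488, 596225]
r5 m[φ2→E] = [465660, 584996, 534740]
r5 m[φ2→H] = [45, 37, 37]
r5 m[φ3→G] = [1, 1, 5]
r5 m[φ4→D] = [7, 7, 3]
r5 m[φ5→S] = [9, 4, 1]
r5 m[φ6→S] = [1, 2, 1]
r5 m[N→φ0] = [11554, 14956, 7510]
r5 m[N→φ1] = [885, 478, 535]
r5 m[B→φ2] = [1, 1, 1]
r5 m[D→φ0] = [7, 7, 3]
r5 m[D→φ4] = [5475, 4977, 6159]
r5 m[E→φ2] = [1, 1, 1]
r5 m[G→φ0] = [1, 1, 5]
r5 m[G→φ3] = [10122, 15354, 13233]
r5 m[S→φ1] = [9, 8, 1]
r5 m[S→φ5] = [94504, 160430, 93140]
r5 m[S→φ6] = [850536, 320860, 93140]
r5 m[H→φ1] = [45, 37, 37]
r5 m[H→φ2] = [12564, 13899, 13669]
r6 m[φ0→N] = [885, 478, 535]
r6 m[φ0→D] = [1289038, 1149556, 1440650]
r6 m[φ0→G] = [2370356, 3645342, 3075282]
r6 m[φ1→N] = [11554, 14956, 7510]
r6 m[φ1→S] = [1255568, 1103977, 1260180]
r6 m[φ1→H] = [161732, 182133, 199331]
r6 m[φ2→B] = [430683, 558488, 596225]
r6 m[φ2→E] = [465660, 584996, 534740]
r6 m[φ2→H] = [45, 37, 37]
r6 m[φ3→G] = [1, 1, 5]
r6 m[φ4→D] = [7, 7, 3]
r6 m[φ5→S] = [9, 4, 1]
r6 m[φ6→S] = [1, 2, 1]
r6 m[N→φ0] = [11554, 14956, 7510]
r6 m[N→φ1] = [885, 478, 535]
r6 m[B→φ2] = [1, 1, 1]
r6 m[D→φ0] = [7, 7, 3]
r6 m[D→φ4] = [1289038, 1149556, 1440650]
r6 m[E→φ2] = [1, 1, 1]
r6 m[G→φ0] = [1, 1, 5]
r6 m[G→φ3] = [2370356, 3645342, 3075282]
r6 m[S→φ1] = [9, 8, 1]
r6 m[S→φ5] = [1255568, 2207954, 1260180]
r6 m[S→φ6] = [11300112, 4415908, 1260180]
r6 m[H→φ1] = [45, 37, 37]
r6 m[H→φ2] = [161732, 182133, 199331]
r7 m[φ0→N] = [885, 478, 535]
r7 m[φ0→D] = [1289038, 1149556, 1440650]
r7 m[φ0→G] = [2370356, 3645342, 3075282]
r7 m[φ1→N] = [11554, 14956, 7510]
r7 m[φ1→S] = [1255568, 1103977, 1260180]
r7 m[φ1→H] = [161732, 182133, 199331]
r7 m[φ2→B] = [5799429, 7615536, 7977143]
r7 m[φ2→E] = [6367412, 7835812, 7188884]
r7 m[φ2→H] = [45, 37, 37]
r7 m[φ3→G] = [1, 1, 5]
r7 m[φ4→D] = [7, 7, 3]
r7 m[φ5→S] = [9, 4, 1]
r7 m[φ6→S] = [1, 2, 1]
r7 m[N→φ0] = [11554, 14956, 7510]
r7 m[N→φ1] = [885, 478, 535]
r7 m[B→φ2] = [1, 1, 1]
r7 m[D→φ0] = [7, 7, 3]
r7 m[D→φ4] = [1289038, 1149556, 1440650]
r7 m[E→φ2] = [1, 1, 1]
r7 m[G→φ0] = [1, 1, 5]
r7 m[G→φ3] = [2370356, 3645342, 3075282]
r7 m[S→φ1] = [9, 8, 1]
r7 m[S→φ5] = [1255568, 2207954, 1260180]
r7 m[S→φ6] = [11300112, 4415908, 1260180]
r7 m[H→φ1] = [45, 37, 37]
r7 m[H→φ2] = [161732, 182133, 199331]
r8 m[φ0→N] = [885, 478, 535]
r8 m[φ0→D] = [1289038, 1149556, 1440650]
r8 m[φ0→G] = [2370356, 3645342, 3075282]
r8 m[φ1→N] = [11554, 14956, 7510]
r8 m[φ1→S] = [1255568, 1103977, 1260180]
r8 m[φ1→H] = [161732, 182133, 199331]
r8 m[φ2→B] = [5799429, 7615536, 7977143]
r8 m[φ2→E] = [6367412, 7835812, 7188884]
r8 m[φ2→H] = [45, 37, 37]
r8 m[φ3→G] = [1, 1, 5]
r8 m[φ4→D] = [7, 7, 3]
r8 m[φ5→S] = [9, 4, 1]
r8 m[φ6→S] = [1, 2, 1]
r8 m[N→φ0] = [11554, 14956, 7510]
r8 m[N→φ1] = [885, 478, 535]
r8 m[B→φ2] = [1, 1, 1]
r8 m[D→φ0] = [7, 7, 3]
r8 m[D→φ4] = [1289038, 1149556, 1440650]
r8 m[E→φ2] = [1, 1, 1]
r8 m[G→φ0] = [1, 1, 5]
r8 m[G→φ3] = [2370356, 3645342, 3075282]
r8 m[S→φ1] = [9, 8, 1]
r8 m[S→φ5] = [1255568, 2207954, 1260180]
r8 m[S→φ6] = [11300112, 4415908, 1260180]
r8 m[H→φ1] = [45, 37, 37]
r8 m[H→φ2] = [161732, 182133, 199331]
fixed point reached at round 8
b[D] = ⊗ incoming = [9023266, 8046892, 4321950]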